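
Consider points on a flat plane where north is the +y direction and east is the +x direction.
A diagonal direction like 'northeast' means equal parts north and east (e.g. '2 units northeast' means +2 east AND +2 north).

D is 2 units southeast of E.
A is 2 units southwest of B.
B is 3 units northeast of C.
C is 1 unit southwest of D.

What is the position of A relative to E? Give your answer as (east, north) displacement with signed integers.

Place E at the origin (east=0, north=0).
  D is 2 units southeast of E: delta (east=+2, north=-2); D at (east=2, north=-2).
  C is 1 unit southwest of D: delta (east=-1, north=-1); C at (east=1, north=-3).
  B is 3 units northeast of C: delta (east=+3, north=+3); B at (east=4, north=0).
  A is 2 units southwest of B: delta (east=-2, north=-2); A at (east=2, north=-2).
Therefore A relative to E: (east=2, north=-2).

Answer: A is at (east=2, north=-2) relative to E.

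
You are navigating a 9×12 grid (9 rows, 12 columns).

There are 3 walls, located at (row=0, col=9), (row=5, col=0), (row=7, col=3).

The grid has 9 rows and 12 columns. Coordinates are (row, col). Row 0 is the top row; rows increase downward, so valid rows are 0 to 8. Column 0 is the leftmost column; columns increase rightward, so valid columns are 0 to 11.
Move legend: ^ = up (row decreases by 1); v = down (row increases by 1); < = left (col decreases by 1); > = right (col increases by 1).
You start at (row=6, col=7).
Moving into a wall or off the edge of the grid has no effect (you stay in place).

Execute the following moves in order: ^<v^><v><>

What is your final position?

Answer: Final position: (row=6, col=7)

Derivation:
Start: (row=6, col=7)
  ^ (up): (row=6, col=7) -> (row=5, col=7)
  < (left): (row=5, col=7) -> (row=5, col=6)
  v (down): (row=5, col=6) -> (row=6, col=6)
  ^ (up): (row=6, col=6) -> (row=5, col=6)
  > (right): (row=5, col=6) -> (row=5, col=7)
  < (left): (row=5, col=7) -> (row=5, col=6)
  v (down): (row=5, col=6) -> (row=6, col=6)
  > (right): (row=6, col=6) -> (row=6, col=7)
  < (left): (row=6, col=7) -> (row=6, col=6)
  > (right): (row=6, col=6) -> (row=6, col=7)
Final: (row=6, col=7)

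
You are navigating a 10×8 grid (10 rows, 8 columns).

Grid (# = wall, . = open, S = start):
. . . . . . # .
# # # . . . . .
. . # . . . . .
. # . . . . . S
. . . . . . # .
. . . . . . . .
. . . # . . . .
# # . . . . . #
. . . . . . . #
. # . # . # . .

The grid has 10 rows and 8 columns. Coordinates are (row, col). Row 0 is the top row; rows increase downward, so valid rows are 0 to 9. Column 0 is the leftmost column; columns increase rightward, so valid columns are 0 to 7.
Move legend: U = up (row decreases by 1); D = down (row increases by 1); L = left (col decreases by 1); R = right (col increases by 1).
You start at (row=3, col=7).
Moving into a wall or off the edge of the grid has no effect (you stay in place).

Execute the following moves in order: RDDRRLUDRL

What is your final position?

Start: (row=3, col=7)
  R (right): blocked, stay at (row=3, col=7)
  D (down): (row=3, col=7) -> (row=4, col=7)
  D (down): (row=4, col=7) -> (row=5, col=7)
  R (right): blocked, stay at (row=5, col=7)
  R (right): blocked, stay at (row=5, col=7)
  L (left): (row=5, col=7) -> (row=5, col=6)
  U (up): blocked, stay at (row=5, col=6)
  D (down): (row=5, col=6) -> (row=6, col=6)
  R (right): (row=6, col=6) -> (row=6, col=7)
  L (left): (row=6, col=7) -> (row=6, col=6)
Final: (row=6, col=6)

Answer: Final position: (row=6, col=6)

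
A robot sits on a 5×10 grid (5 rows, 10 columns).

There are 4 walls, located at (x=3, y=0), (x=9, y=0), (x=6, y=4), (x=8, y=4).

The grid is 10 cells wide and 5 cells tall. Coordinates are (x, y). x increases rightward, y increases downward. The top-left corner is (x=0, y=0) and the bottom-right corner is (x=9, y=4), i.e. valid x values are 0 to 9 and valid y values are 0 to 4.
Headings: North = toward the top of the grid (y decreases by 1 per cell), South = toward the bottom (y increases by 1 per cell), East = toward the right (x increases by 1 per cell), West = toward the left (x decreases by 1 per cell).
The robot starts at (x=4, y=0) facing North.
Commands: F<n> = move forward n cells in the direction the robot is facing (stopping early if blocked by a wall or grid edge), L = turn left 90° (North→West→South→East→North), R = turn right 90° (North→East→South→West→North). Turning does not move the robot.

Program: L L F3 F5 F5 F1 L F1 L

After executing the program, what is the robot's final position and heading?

Start: (x=4, y=0), facing North
  L: turn left, now facing West
  L: turn left, now facing South
  F3: move forward 3, now at (x=4, y=3)
  F5: move forward 1/5 (blocked), now at (x=4, y=4)
  F5: move forward 0/5 (blocked), now at (x=4, y=4)
  F1: move forward 0/1 (blocked), now at (x=4, y=4)
  L: turn left, now facing East
  F1: move forward 1, now at (x=5, y=4)
  L: turn left, now facing North
Final: (x=5, y=4), facing North

Answer: Final position: (x=5, y=4), facing North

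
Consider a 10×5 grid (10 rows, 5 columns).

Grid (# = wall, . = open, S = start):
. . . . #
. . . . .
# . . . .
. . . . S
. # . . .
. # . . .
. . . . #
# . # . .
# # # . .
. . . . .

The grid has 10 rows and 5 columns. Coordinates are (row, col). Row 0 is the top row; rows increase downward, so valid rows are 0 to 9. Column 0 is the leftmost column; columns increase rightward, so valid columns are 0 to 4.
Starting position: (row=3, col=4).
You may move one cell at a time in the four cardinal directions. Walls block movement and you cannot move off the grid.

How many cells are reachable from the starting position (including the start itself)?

BFS flood-fill from (row=3, col=4):
  Distance 0: (row=3, col=4)
  Distance 1: (row=2, col=4), (row=3, col=3), (row=4, col=4)
  Distance 2: (row=1, col=4), (row=2, col=3), (row=3, col=2), (row=4, col=3), (row=5, col=4)
  Distance 3: (row=1, col=3), (row=2, col=2), (row=3, col=1), (row=4, col=2), (row=5, col=3)
  Distance 4: (row=0, col=3), (row=1, col=2), (row=2, col=1), (row=3, col=0), (row=5, col=2), (row=6, col=3)
  Distance 5: (row=0, col=2), (row=1, col=1), (row=4, col=0), (row=6, col=2), (row=7, col=3)
  Distance 6: (row=0, col=1), (row=1, col=0), (row=5, col=0), (row=6, col=1), (row=7, col=4), (row=8, col=3)
  Distance 7: (row=0, col=0), (row=6, col=0), (row=7, col=1), (row=8, col=4), (row=9, col=3)
  Distance 8: (row=9, col=2), (row=9, col=4)
  Distance 9: (row=9, col=1)
  Distance 10: (row=9, col=0)
Total reachable: 40 (grid has 40 open cells total)

Answer: Reachable cells: 40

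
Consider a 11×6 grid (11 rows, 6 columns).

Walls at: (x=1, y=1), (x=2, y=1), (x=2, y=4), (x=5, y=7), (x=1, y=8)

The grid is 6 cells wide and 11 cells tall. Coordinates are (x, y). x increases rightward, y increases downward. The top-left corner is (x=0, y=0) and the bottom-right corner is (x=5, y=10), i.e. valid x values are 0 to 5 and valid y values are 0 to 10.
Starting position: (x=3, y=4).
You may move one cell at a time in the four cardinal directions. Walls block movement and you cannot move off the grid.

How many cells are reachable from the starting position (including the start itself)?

BFS flood-fill from (x=3, y=4):
  Distance 0: (x=3, y=4)
  Distance 1: (x=3, y=3), (x=4, y=4), (x=3, y=5)
  Distance 2: (x=3, y=2), (x=2, y=3), (x=4, y=3), (x=5, y=4), (x=2, y=5), (x=4, y=5), (x=3, y=6)
  Distance 3: (x=3, y=1), (x=2, y=2), (x=4, y=2), (x=1, y=3), (x=5, y=3), (x=1, y=5), (x=5, y=5), (x=2, y=6), (x=4, y=6), (x=3, y=7)
  Distance 4: (x=3, y=0), (x=4, y=1), (x=1, y=2), (x=5, y=2), (x=0, y=3), (x=1, y=4), (x=0, y=5), (x=1, y=6), (x=5, y=6), (x=2, y=7), (x=4, y=7), (x=3, y=8)
  Distance 5: (x=2, y=0), (x=4, y=0), (x=5, y=1), (x=0, y=2), (x=0, y=4), (x=0, y=6), (x=1, y=7), (x=2, y=8), (x=4, y=8), (x=3, y=9)
  Distance 6: (x=1, y=0), (x=5, y=0), (x=0, y=1), (x=0, y=7), (x=5, y=8), (x=2, y=9), (x=4, y=9), (x=3, y=10)
  Distance 7: (x=0, y=0), (x=0, y=8), (x=1, y=9), (x=5, y=9), (x=2, y=10), (x=4, y=10)
  Distance 8: (x=0, y=9), (x=1, y=10), (x=5, y=10)
  Distance 9: (x=0, y=10)
Total reachable: 61 (grid has 61 open cells total)

Answer: Reachable cells: 61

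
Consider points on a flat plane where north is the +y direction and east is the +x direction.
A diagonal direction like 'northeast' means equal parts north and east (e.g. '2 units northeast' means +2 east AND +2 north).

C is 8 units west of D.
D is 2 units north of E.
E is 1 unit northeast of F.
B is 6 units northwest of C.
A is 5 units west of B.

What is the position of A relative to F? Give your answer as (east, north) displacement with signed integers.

Answer: A is at (east=-18, north=9) relative to F.

Derivation:
Place F at the origin (east=0, north=0).
  E is 1 unit northeast of F: delta (east=+1, north=+1); E at (east=1, north=1).
  D is 2 units north of E: delta (east=+0, north=+2); D at (east=1, north=3).
  C is 8 units west of D: delta (east=-8, north=+0); C at (east=-7, north=3).
  B is 6 units northwest of C: delta (east=-6, north=+6); B at (east=-13, north=9).
  A is 5 units west of B: delta (east=-5, north=+0); A at (east=-18, north=9).
Therefore A relative to F: (east=-18, north=9).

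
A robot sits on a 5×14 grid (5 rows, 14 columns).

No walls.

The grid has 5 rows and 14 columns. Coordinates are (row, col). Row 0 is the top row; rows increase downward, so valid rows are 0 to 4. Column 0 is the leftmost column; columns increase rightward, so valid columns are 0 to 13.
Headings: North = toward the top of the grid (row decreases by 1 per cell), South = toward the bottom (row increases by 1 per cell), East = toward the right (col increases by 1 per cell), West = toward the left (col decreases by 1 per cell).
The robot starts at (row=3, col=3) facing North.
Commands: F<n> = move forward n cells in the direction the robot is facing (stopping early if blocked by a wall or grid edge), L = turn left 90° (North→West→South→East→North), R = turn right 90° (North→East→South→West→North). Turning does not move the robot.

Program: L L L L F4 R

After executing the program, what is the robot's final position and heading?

Start: (row=3, col=3), facing North
  L: turn left, now facing West
  L: turn left, now facing South
  L: turn left, now facing East
  L: turn left, now facing North
  F4: move forward 3/4 (blocked), now at (row=0, col=3)
  R: turn right, now facing East
Final: (row=0, col=3), facing East

Answer: Final position: (row=0, col=3), facing East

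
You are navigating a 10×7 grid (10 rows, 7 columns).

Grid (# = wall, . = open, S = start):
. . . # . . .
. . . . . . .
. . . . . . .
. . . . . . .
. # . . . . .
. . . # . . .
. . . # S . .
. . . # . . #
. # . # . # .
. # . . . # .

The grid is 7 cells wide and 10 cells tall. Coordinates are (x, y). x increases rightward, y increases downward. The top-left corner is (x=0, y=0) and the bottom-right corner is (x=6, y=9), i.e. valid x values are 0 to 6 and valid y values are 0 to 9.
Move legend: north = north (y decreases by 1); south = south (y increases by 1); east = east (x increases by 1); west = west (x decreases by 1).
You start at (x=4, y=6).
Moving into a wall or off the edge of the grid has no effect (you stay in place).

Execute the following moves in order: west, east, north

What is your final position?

Start: (x=4, y=6)
  west (west): blocked, stay at (x=4, y=6)
  east (east): (x=4, y=6) -> (x=5, y=6)
  north (north): (x=5, y=6) -> (x=5, y=5)
Final: (x=5, y=5)

Answer: Final position: (x=5, y=5)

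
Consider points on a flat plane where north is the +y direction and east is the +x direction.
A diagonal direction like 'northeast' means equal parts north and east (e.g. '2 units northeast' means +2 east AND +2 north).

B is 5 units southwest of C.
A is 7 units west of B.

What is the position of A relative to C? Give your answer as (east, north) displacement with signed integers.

Place C at the origin (east=0, north=0).
  B is 5 units southwest of C: delta (east=-5, north=-5); B at (east=-5, north=-5).
  A is 7 units west of B: delta (east=-7, north=+0); A at (east=-12, north=-5).
Therefore A relative to C: (east=-12, north=-5).

Answer: A is at (east=-12, north=-5) relative to C.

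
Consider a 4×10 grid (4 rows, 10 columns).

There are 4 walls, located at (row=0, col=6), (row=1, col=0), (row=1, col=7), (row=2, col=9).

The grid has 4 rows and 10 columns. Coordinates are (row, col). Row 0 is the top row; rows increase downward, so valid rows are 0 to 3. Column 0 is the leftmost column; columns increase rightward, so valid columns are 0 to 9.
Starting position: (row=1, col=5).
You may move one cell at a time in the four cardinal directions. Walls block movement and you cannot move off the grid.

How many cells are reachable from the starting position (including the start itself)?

Answer: Reachable cells: 36

Derivation:
BFS flood-fill from (row=1, col=5):
  Distance 0: (row=1, col=5)
  Distance 1: (row=0, col=5), (row=1, col=4), (row=1, col=6), (row=2, col=5)
  Distance 2: (row=0, col=4), (row=1, col=3), (row=2, col=4), (row=2, col=6), (row=3, col=5)
  Distance 3: (row=0, col=3), (row=1, col=2), (row=2, col=3), (row=2, col=7), (row=3, col=4), (row=3, col=6)
  Distance 4: (row=0, col=2), (row=1, col=1), (row=2, col=2), (row=2, col=8), (row=3, col=3), (row=3, col=7)
  Distance 5: (row=0, col=1), (row=1, col=8), (row=2, col=1), (row=3, col=2), (row=3, col=8)
  Distance 6: (row=0, col=0), (row=0, col=8), (row=1, col=9), (row=2, col=0), (row=3, col=1), (row=3, col=9)
  Distance 7: (row=0, col=7), (row=0, col=9), (row=3, col=0)
Total reachable: 36 (grid has 36 open cells total)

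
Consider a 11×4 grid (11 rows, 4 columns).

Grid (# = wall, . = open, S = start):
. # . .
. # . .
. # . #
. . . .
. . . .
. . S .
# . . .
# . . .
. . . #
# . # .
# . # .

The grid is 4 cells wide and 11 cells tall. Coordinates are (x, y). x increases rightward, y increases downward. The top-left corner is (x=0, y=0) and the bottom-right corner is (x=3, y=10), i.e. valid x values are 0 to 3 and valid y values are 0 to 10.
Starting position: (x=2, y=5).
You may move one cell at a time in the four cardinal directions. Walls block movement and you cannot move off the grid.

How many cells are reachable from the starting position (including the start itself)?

BFS flood-fill from (x=2, y=5):
  Distance 0: (x=2, y=5)
  Distance 1: (x=2, y=4), (x=1, y=5), (x=3, y=5), (x=2, y=6)
  Distance 2: (x=2, y=3), (x=1, y=4), (x=3, y=4), (x=0, y=5), (x=1, y=6), (x=3, y=6), (x=2, y=7)
  Distance 3: (x=2, y=2), (x=1, y=3), (x=3, y=3), (x=0, y=4), (x=1, y=7), (x=3, y=7), (x=2, y=8)
  Distance 4: (x=2, y=1), (x=0, y=3), (x=1, y=8)
  Distance 5: (x=2, y=0), (x=3, y=1), (x=0, y=2), (x=0, y=8), (x=1, y=9)
  Distance 6: (x=3, y=0), (x=0, y=1), (x=1, y=10)
  Distance 7: (x=0, y=0)
Total reachable: 31 (grid has 33 open cells total)

Answer: Reachable cells: 31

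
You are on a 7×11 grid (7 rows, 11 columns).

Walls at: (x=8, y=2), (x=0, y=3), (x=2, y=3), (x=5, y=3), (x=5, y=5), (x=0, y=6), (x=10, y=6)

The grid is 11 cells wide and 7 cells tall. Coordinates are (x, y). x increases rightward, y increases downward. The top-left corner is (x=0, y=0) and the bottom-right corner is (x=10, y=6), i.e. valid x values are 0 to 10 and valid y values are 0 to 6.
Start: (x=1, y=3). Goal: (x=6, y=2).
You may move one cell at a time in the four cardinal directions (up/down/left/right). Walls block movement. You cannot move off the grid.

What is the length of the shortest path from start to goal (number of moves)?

Answer: Shortest path length: 6

Derivation:
BFS from (x=1, y=3) until reaching (x=6, y=2):
  Distance 0: (x=1, y=3)
  Distance 1: (x=1, y=2), (x=1, y=4)
  Distance 2: (x=1, y=1), (x=0, y=2), (x=2, y=2), (x=0, y=4), (x=2, y=4), (x=1, y=5)
  Distance 3: (x=1, y=0), (x=0, y=1), (x=2, y=1), (x=3, y=2), (x=3, y=4), (x=0, y=5), (x=2, y=5), (x=1, y=6)
  Distance 4: (x=0, y=0), (x=2, y=0), (x=3, y=1), (x=4, y=2), (x=3, y=3), (x=4, y=4), (x=3, y=5), (x=2, y=6)
  Distance 5: (x=3, y=0), (x=4, y=1), (x=5, y=2), (x=4, y=3), (x=5, y=4), (x=4, y=5), (x=3, y=6)
  Distance 6: (x=4, y=0), (x=5, y=1), (x=6, y=2), (x=6, y=4), (x=4, y=6)  <- goal reached here
One shortest path (6 moves): (x=1, y=3) -> (x=1, y=2) -> (x=2, y=2) -> (x=3, y=2) -> (x=4, y=2) -> (x=5, y=2) -> (x=6, y=2)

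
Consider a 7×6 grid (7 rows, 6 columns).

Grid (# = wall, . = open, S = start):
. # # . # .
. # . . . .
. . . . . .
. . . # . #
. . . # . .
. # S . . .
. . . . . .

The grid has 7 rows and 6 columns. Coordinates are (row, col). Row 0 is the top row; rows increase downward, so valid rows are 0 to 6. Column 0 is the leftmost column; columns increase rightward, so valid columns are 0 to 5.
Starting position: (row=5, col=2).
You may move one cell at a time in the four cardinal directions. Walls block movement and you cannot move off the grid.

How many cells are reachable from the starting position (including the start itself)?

BFS flood-fill from (row=5, col=2):
  Distance 0: (row=5, col=2)
  Distance 1: (row=4, col=2), (row=5, col=3), (row=6, col=2)
  Distance 2: (row=3, col=2), (row=4, col=1), (row=5, col=4), (row=6, col=1), (row=6, col=3)
  Distance 3: (row=2, col=2), (row=3, col=1), (row=4, col=0), (row=4, col=4), (row=5, col=5), (row=6, col=0), (row=6, col=4)
  Distance 4: (row=1, col=2), (row=2, col=1), (row=2, col=3), (row=3, col=0), (row=3, col=4), (row=4, col=5), (row=5, col=0), (row=6, col=5)
  Distance 5: (row=1, col=3), (row=2, col=0), (row=2, col=4)
  Distance 6: (row=0, col=3), (row=1, col=0), (row=1, col=4), (row=2, col=5)
  Distance 7: (row=0, col=0), (row=1, col=5)
  Distance 8: (row=0, col=5)
Total reachable: 34 (grid has 34 open cells total)

Answer: Reachable cells: 34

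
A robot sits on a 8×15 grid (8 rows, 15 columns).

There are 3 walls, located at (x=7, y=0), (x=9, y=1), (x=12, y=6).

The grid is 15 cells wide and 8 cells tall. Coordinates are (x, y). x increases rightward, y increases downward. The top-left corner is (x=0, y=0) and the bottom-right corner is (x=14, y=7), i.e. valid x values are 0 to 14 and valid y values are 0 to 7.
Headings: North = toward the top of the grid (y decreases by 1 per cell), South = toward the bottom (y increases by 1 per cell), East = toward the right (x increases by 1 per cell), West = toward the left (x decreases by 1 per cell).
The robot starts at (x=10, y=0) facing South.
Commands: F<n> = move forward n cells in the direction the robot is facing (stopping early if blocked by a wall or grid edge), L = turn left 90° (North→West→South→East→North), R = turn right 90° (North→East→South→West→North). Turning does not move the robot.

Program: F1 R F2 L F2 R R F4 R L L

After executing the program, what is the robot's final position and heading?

Answer: Final position: (x=10, y=0), facing West

Derivation:
Start: (x=10, y=0), facing South
  F1: move forward 1, now at (x=10, y=1)
  R: turn right, now facing West
  F2: move forward 0/2 (blocked), now at (x=10, y=1)
  L: turn left, now facing South
  F2: move forward 2, now at (x=10, y=3)
  R: turn right, now facing West
  R: turn right, now facing North
  F4: move forward 3/4 (blocked), now at (x=10, y=0)
  R: turn right, now facing East
  L: turn left, now facing North
  L: turn left, now facing West
Final: (x=10, y=0), facing West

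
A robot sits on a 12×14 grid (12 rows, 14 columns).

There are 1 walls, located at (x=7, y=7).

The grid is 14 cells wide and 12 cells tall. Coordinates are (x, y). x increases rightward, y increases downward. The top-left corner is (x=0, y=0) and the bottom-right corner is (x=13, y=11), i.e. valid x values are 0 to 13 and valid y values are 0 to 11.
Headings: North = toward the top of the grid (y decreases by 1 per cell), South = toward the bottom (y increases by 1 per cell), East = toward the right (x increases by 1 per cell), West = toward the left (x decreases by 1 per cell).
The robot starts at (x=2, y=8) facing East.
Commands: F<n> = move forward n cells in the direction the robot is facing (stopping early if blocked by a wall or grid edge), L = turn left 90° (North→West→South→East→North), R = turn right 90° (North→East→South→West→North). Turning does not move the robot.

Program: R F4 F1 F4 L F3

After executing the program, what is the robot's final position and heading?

Answer: Final position: (x=5, y=11), facing East

Derivation:
Start: (x=2, y=8), facing East
  R: turn right, now facing South
  F4: move forward 3/4 (blocked), now at (x=2, y=11)
  F1: move forward 0/1 (blocked), now at (x=2, y=11)
  F4: move forward 0/4 (blocked), now at (x=2, y=11)
  L: turn left, now facing East
  F3: move forward 3, now at (x=5, y=11)
Final: (x=5, y=11), facing East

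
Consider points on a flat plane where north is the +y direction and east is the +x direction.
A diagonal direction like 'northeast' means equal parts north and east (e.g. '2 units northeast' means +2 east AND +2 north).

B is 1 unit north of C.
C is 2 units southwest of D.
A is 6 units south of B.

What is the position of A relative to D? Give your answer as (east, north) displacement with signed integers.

Answer: A is at (east=-2, north=-7) relative to D.

Derivation:
Place D at the origin (east=0, north=0).
  C is 2 units southwest of D: delta (east=-2, north=-2); C at (east=-2, north=-2).
  B is 1 unit north of C: delta (east=+0, north=+1); B at (east=-2, north=-1).
  A is 6 units south of B: delta (east=+0, north=-6); A at (east=-2, north=-7).
Therefore A relative to D: (east=-2, north=-7).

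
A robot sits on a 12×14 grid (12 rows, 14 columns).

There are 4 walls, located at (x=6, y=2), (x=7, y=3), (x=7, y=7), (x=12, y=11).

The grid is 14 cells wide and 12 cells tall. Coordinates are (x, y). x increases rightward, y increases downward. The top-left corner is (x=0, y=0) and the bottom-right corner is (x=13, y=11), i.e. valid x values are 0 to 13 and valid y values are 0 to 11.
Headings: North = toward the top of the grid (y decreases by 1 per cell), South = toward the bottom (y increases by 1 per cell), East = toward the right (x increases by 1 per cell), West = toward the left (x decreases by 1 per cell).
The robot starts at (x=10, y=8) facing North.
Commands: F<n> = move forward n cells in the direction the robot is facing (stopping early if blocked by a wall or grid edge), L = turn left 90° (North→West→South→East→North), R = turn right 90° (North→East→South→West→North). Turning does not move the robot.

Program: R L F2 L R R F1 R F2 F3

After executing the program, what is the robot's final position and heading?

Answer: Final position: (x=11, y=11), facing South

Derivation:
Start: (x=10, y=8), facing North
  R: turn right, now facing East
  L: turn left, now facing North
  F2: move forward 2, now at (x=10, y=6)
  L: turn left, now facing West
  R: turn right, now facing North
  R: turn right, now facing East
  F1: move forward 1, now at (x=11, y=6)
  R: turn right, now facing South
  F2: move forward 2, now at (x=11, y=8)
  F3: move forward 3, now at (x=11, y=11)
Final: (x=11, y=11), facing South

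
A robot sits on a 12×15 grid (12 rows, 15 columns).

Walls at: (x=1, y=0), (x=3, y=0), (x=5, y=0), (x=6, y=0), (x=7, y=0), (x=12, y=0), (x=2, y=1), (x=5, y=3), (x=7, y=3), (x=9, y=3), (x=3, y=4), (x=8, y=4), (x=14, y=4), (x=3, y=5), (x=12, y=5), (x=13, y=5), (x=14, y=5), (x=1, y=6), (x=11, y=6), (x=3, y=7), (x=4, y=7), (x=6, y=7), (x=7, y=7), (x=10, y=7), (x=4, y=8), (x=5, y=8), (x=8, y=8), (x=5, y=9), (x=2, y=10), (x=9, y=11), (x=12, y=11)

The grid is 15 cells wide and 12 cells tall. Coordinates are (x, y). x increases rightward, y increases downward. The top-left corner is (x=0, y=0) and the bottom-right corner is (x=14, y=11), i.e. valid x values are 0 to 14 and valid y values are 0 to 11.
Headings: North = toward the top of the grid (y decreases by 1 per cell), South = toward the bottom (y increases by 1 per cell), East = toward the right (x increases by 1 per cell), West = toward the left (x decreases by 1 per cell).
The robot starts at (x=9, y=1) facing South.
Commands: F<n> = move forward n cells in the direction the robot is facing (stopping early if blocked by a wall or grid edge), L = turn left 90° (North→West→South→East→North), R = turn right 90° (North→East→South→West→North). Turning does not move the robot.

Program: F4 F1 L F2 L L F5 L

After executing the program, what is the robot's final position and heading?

Start: (x=9, y=1), facing South
  F4: move forward 1/4 (blocked), now at (x=9, y=2)
  F1: move forward 0/1 (blocked), now at (x=9, y=2)
  L: turn left, now facing East
  F2: move forward 2, now at (x=11, y=2)
  L: turn left, now facing North
  L: turn left, now facing West
  F5: move forward 5, now at (x=6, y=2)
  L: turn left, now facing South
Final: (x=6, y=2), facing South

Answer: Final position: (x=6, y=2), facing South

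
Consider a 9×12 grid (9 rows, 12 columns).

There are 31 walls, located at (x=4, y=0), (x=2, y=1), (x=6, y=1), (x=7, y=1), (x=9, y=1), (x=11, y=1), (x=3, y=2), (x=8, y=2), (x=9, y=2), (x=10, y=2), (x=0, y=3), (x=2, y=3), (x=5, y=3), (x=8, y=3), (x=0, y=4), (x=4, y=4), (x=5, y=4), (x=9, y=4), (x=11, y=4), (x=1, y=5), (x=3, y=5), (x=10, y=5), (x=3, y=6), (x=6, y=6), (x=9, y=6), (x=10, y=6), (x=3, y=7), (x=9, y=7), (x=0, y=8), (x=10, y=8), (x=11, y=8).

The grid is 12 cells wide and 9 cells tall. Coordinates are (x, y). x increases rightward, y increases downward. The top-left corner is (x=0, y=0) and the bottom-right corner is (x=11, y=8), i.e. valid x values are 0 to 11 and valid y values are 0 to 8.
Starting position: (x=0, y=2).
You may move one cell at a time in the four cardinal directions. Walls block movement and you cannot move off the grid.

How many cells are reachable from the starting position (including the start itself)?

Answer: Reachable cells: 68

Derivation:
BFS flood-fill from (x=0, y=2):
  Distance 0: (x=0, y=2)
  Distance 1: (x=0, y=1), (x=1, y=2)
  Distance 2: (x=0, y=0), (x=1, y=1), (x=2, y=2), (x=1, y=3)
  Distance 3: (x=1, y=0), (x=1, y=4)
  Distance 4: (x=2, y=0), (x=2, y=4)
  Distance 5: (x=3, y=0), (x=3, y=4), (x=2, y=5)
  Distance 6: (x=3, y=1), (x=3, y=3), (x=2, y=6)
  Distance 7: (x=4, y=1), (x=4, y=3), (x=1, y=6), (x=2, y=7)
  Distance 8: (x=5, y=1), (x=4, y=2), (x=0, y=6), (x=1, y=7), (x=2, y=8)
  Distance 9: (x=5, y=0), (x=5, y=2), (x=0, y=5), (x=0, y=7), (x=1, y=8), (x=3, y=8)
  Distance 10: (x=6, y=0), (x=6, y=2), (x=4, y=8)
  Distance 11: (x=7, y=0), (x=7, y=2), (x=6, y=3), (x=4, y=7), (x=5, y=8)
  Distance 12: (x=8, y=0), (x=7, y=3), (x=6, y=4), (x=4, y=6), (x=5, y=7), (x=6, y=8)
  Distance 13: (x=9, y=0), (x=8, y=1), (x=7, y=4), (x=4, y=5), (x=6, y=5), (x=5, y=6), (x=6, y=7), (x=7, y=8)
  Distance 14: (x=10, y=0), (x=8, y=4), (x=5, y=5), (x=7, y=5), (x=7, y=7), (x=8, y=8)
  Distance 15: (x=11, y=0), (x=10, y=1), (x=8, y=5), (x=7, y=6), (x=8, y=7), (x=9, y=8)
  Distance 16: (x=9, y=5), (x=8, y=6)
Total reachable: 68 (grid has 77 open cells total)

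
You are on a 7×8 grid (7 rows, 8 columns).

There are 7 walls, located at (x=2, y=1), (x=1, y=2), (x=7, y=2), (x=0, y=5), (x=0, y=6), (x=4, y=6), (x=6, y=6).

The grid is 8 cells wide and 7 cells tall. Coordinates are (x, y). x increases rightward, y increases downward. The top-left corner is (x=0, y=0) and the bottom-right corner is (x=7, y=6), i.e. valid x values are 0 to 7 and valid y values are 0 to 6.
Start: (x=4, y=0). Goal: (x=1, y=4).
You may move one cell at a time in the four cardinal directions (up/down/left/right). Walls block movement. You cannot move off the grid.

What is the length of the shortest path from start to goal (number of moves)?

BFS from (x=4, y=0) until reaching (x=1, y=4):
  Distance 0: (x=4, y=0)
  Distance 1: (x=3, y=0), (x=5, y=0), (x=4, y=1)
  Distance 2: (x=2, y=0), (x=6, y=0), (x=3, y=1), (x=5, y=1), (x=4, y=2)
  Distance 3: (x=1, y=0), (x=7, y=0), (x=6, y=1), (x=3, y=2), (x=5, y=2), (x=4, y=3)
  Distance 4: (x=0, y=0), (x=1, y=1), (x=7, y=1), (x=2, y=2), (x=6, y=2), (x=3, y=3), (x=5, y=3), (x=4, y=4)
  Distance 5: (x=0, y=1), (x=2, y=3), (x=6, y=3), (x=3, y=4), (x=5, y=4), (x=4, y=5)
  Distance 6: (x=0, y=2), (x=1, y=3), (x=7, y=3), (x=2, y=4), (x=6, y=4), (x=3, y=5), (x=5, y=5)
  Distance 7: (x=0, y=3), (x=1, y=4), (x=7, y=4), (x=2, y=5), (x=6, y=5), (x=3, y=6), (x=5, y=6)  <- goal reached here
One shortest path (7 moves): (x=4, y=0) -> (x=3, y=0) -> (x=3, y=1) -> (x=3, y=2) -> (x=2, y=2) -> (x=2, y=3) -> (x=1, y=3) -> (x=1, y=4)

Answer: Shortest path length: 7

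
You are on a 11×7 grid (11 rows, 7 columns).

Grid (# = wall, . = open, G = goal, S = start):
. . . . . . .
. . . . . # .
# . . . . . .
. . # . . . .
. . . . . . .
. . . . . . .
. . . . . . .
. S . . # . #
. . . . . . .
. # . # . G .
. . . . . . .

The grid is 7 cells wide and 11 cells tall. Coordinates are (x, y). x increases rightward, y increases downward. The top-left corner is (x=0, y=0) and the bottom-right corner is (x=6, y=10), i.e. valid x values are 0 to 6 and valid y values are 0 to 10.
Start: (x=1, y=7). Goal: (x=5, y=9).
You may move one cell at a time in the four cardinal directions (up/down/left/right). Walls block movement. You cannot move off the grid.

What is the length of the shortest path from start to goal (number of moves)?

Answer: Shortest path length: 6

Derivation:
BFS from (x=1, y=7) until reaching (x=5, y=9):
  Distance 0: (x=1, y=7)
  Distance 1: (x=1, y=6), (x=0, y=7), (x=2, y=7), (x=1, y=8)
  Distance 2: (x=1, y=5), (x=0, y=6), (x=2, y=6), (x=3, y=7), (x=0, y=8), (x=2, y=8)
  Distance 3: (x=1, y=4), (x=0, y=5), (x=2, y=5), (x=3, y=6), (x=3, y=8), (x=0, y=9), (x=2, y=9)
  Distance 4: (x=1, y=3), (x=0, y=4), (x=2, y=4), (x=3, y=5), (x=4, y=6), (x=4, y=8), (x=0, y=10), (x=2, y=10)
  Distance 5: (x=1, y=2), (x=0, y=3), (x=3, y=4), (x=4, y=5), (x=5, y=6), (x=5, y=8), (x=4, y=9), (x=1, y=10), (x=3, y=10)
  Distance 6: (x=1, y=1), (x=2, y=2), (x=3, y=3), (x=4, y=4), (x=5, y=5), (x=6, y=6), (x=5, y=7), (x=6, y=8), (x=5, y=9), (x=4, y=10)  <- goal reached here
One shortest path (6 moves): (x=1, y=7) -> (x=2, y=7) -> (x=3, y=7) -> (x=3, y=8) -> (x=4, y=8) -> (x=5, y=8) -> (x=5, y=9)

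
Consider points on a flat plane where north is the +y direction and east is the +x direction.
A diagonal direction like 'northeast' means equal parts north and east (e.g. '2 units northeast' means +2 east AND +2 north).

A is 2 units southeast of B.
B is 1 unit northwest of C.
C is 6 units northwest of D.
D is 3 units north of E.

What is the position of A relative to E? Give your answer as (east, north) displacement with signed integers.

Place E at the origin (east=0, north=0).
  D is 3 units north of E: delta (east=+0, north=+3); D at (east=0, north=3).
  C is 6 units northwest of D: delta (east=-6, north=+6); C at (east=-6, north=9).
  B is 1 unit northwest of C: delta (east=-1, north=+1); B at (east=-7, north=10).
  A is 2 units southeast of B: delta (east=+2, north=-2); A at (east=-5, north=8).
Therefore A relative to E: (east=-5, north=8).

Answer: A is at (east=-5, north=8) relative to E.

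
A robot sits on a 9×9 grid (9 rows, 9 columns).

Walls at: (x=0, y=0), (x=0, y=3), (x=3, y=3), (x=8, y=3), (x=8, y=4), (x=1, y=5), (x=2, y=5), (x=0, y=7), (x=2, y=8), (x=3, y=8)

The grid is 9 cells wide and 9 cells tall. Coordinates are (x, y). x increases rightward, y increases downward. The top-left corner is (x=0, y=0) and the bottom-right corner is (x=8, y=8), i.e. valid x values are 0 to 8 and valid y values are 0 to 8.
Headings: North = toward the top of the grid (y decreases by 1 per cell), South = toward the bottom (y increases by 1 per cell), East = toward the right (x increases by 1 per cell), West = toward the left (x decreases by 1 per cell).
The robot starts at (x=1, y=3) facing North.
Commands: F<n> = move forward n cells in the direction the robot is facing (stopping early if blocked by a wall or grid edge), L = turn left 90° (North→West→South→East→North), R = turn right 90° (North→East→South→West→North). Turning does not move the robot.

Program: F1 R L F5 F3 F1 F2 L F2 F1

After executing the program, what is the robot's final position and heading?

Start: (x=1, y=3), facing North
  F1: move forward 1, now at (x=1, y=2)
  R: turn right, now facing East
  L: turn left, now facing North
  F5: move forward 2/5 (blocked), now at (x=1, y=0)
  F3: move forward 0/3 (blocked), now at (x=1, y=0)
  F1: move forward 0/1 (blocked), now at (x=1, y=0)
  F2: move forward 0/2 (blocked), now at (x=1, y=0)
  L: turn left, now facing West
  F2: move forward 0/2 (blocked), now at (x=1, y=0)
  F1: move forward 0/1 (blocked), now at (x=1, y=0)
Final: (x=1, y=0), facing West

Answer: Final position: (x=1, y=0), facing West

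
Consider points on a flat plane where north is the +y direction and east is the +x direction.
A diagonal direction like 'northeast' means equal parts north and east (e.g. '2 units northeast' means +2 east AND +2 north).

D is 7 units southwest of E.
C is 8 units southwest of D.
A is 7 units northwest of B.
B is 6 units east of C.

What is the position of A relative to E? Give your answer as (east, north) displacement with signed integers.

Place E at the origin (east=0, north=0).
  D is 7 units southwest of E: delta (east=-7, north=-7); D at (east=-7, north=-7).
  C is 8 units southwest of D: delta (east=-8, north=-8); C at (east=-15, north=-15).
  B is 6 units east of C: delta (east=+6, north=+0); B at (east=-9, north=-15).
  A is 7 units northwest of B: delta (east=-7, north=+7); A at (east=-16, north=-8).
Therefore A relative to E: (east=-16, north=-8).

Answer: A is at (east=-16, north=-8) relative to E.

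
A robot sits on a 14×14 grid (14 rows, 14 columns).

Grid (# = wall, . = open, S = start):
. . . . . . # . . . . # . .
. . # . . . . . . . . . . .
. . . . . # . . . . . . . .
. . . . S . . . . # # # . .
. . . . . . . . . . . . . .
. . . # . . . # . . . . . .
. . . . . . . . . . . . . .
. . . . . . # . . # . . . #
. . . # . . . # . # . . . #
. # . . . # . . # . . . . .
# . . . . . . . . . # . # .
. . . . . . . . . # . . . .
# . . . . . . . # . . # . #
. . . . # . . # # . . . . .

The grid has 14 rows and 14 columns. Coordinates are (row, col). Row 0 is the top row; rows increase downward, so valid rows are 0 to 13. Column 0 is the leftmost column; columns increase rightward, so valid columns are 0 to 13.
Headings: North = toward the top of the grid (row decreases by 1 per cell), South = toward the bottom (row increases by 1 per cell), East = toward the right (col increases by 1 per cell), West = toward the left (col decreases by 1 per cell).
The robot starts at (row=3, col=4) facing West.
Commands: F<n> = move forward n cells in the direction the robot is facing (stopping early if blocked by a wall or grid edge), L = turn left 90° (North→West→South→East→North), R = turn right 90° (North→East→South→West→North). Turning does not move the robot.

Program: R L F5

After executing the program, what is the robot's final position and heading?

Start: (row=3, col=4), facing West
  R: turn right, now facing North
  L: turn left, now facing West
  F5: move forward 4/5 (blocked), now at (row=3, col=0)
Final: (row=3, col=0), facing West

Answer: Final position: (row=3, col=0), facing West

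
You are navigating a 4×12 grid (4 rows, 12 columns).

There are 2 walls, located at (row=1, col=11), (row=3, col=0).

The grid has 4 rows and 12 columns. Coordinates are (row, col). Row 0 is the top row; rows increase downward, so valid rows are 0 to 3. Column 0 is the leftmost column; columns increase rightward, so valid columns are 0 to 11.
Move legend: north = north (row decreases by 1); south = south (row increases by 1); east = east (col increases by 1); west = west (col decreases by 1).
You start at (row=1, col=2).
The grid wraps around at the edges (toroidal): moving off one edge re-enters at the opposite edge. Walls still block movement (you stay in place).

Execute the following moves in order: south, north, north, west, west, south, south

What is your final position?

Start: (row=1, col=2)
  south (south): (row=1, col=2) -> (row=2, col=2)
  north (north): (row=2, col=2) -> (row=1, col=2)
  north (north): (row=1, col=2) -> (row=0, col=2)
  west (west): (row=0, col=2) -> (row=0, col=1)
  west (west): (row=0, col=1) -> (row=0, col=0)
  south (south): (row=0, col=0) -> (row=1, col=0)
  south (south): (row=1, col=0) -> (row=2, col=0)
Final: (row=2, col=0)

Answer: Final position: (row=2, col=0)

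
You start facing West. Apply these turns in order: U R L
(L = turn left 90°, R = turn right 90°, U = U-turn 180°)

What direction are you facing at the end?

Start: West
  U (U-turn (180°)) -> East
  R (right (90° clockwise)) -> South
  L (left (90° counter-clockwise)) -> East
Final: East

Answer: Final heading: East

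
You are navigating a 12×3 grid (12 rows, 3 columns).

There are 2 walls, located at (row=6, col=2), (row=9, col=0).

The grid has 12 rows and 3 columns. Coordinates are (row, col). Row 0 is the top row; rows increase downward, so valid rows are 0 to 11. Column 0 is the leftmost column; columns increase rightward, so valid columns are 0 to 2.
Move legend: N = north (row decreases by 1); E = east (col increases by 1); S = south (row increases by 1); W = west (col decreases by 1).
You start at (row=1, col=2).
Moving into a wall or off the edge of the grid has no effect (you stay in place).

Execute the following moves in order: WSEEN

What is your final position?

Answer: Final position: (row=1, col=2)

Derivation:
Start: (row=1, col=2)
  W (west): (row=1, col=2) -> (row=1, col=1)
  S (south): (row=1, col=1) -> (row=2, col=1)
  E (east): (row=2, col=1) -> (row=2, col=2)
  E (east): blocked, stay at (row=2, col=2)
  N (north): (row=2, col=2) -> (row=1, col=2)
Final: (row=1, col=2)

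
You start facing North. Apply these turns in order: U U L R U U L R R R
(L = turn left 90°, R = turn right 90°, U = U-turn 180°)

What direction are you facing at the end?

Start: North
  U (U-turn (180°)) -> South
  U (U-turn (180°)) -> North
  L (left (90° counter-clockwise)) -> West
  R (right (90° clockwise)) -> North
  U (U-turn (180°)) -> South
  U (U-turn (180°)) -> North
  L (left (90° counter-clockwise)) -> West
  R (right (90° clockwise)) -> North
  R (right (90° clockwise)) -> East
  R (right (90° clockwise)) -> South
Final: South

Answer: Final heading: South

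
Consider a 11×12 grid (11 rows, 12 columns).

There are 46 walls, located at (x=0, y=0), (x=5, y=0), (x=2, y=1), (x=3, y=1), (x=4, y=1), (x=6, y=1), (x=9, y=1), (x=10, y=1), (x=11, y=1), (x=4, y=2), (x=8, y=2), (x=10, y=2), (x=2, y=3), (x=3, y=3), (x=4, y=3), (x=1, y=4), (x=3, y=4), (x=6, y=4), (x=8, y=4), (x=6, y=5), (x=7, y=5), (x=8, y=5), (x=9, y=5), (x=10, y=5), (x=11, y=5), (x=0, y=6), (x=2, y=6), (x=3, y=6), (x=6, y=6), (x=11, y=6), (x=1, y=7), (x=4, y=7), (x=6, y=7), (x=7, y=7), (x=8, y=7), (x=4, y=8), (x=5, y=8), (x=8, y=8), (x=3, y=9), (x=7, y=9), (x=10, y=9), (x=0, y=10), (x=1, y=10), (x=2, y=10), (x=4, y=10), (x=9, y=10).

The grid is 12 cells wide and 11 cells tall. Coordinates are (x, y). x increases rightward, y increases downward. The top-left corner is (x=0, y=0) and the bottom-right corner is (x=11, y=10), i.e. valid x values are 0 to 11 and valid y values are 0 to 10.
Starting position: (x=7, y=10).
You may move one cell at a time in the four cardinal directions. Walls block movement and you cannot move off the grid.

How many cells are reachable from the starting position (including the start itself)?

Answer: Reachable cells: 24

Derivation:
BFS flood-fill from (x=7, y=10):
  Distance 0: (x=7, y=10)
  Distance 1: (x=6, y=10), (x=8, y=10)
  Distance 2: (x=6, y=9), (x=8, y=9), (x=5, y=10)
  Distance 3: (x=6, y=8), (x=5, y=9), (x=9, y=9)
  Distance 4: (x=7, y=8), (x=9, y=8), (x=4, y=9)
  Distance 5: (x=9, y=7), (x=10, y=8)
  Distance 6: (x=9, y=6), (x=10, y=7), (x=11, y=8)
  Distance 7: (x=8, y=6), (x=10, y=6), (x=11, y=7), (x=11, y=9)
  Distance 8: (x=7, y=6), (x=11, y=10)
  Distance 9: (x=10, y=10)
Total reachable: 24 (grid has 86 open cells total)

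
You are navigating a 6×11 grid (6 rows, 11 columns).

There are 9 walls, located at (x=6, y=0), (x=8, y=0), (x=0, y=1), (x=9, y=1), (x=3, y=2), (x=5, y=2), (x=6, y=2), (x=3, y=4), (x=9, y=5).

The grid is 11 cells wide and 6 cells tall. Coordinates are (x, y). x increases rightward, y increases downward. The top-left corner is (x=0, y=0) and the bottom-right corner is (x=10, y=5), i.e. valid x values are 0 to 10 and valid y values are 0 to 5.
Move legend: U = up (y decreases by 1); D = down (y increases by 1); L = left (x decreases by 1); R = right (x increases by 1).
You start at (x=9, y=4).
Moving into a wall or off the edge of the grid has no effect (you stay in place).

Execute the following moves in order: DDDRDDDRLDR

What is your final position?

Answer: Final position: (x=10, y=5)

Derivation:
Start: (x=9, y=4)
  [×3]D (down): blocked, stay at (x=9, y=4)
  R (right): (x=9, y=4) -> (x=10, y=4)
  D (down): (x=10, y=4) -> (x=10, y=5)
  D (down): blocked, stay at (x=10, y=5)
  D (down): blocked, stay at (x=10, y=5)
  R (right): blocked, stay at (x=10, y=5)
  L (left): blocked, stay at (x=10, y=5)
  D (down): blocked, stay at (x=10, y=5)
  R (right): blocked, stay at (x=10, y=5)
Final: (x=10, y=5)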